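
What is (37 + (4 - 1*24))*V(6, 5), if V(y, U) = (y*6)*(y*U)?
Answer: 18360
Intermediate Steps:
V(y, U) = 6*U*y² (V(y, U) = (6*y)*(U*y) = 6*U*y²)
(37 + (4 - 1*24))*V(6, 5) = (37 + (4 - 1*24))*(6*5*6²) = (37 + (4 - 24))*(6*5*36) = (37 - 20)*1080 = 17*1080 = 18360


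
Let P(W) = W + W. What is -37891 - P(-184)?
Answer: -37523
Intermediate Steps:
P(W) = 2*W
-37891 - P(-184) = -37891 - 2*(-184) = -37891 - 1*(-368) = -37891 + 368 = -37523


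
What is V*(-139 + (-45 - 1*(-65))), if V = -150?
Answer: 17850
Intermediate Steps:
V*(-139 + (-45 - 1*(-65))) = -150*(-139 + (-45 - 1*(-65))) = -150*(-139 + (-45 + 65)) = -150*(-139 + 20) = -150*(-119) = 17850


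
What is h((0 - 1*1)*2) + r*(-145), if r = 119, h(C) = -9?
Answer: -17264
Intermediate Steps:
h((0 - 1*1)*2) + r*(-145) = -9 + 119*(-145) = -9 - 17255 = -17264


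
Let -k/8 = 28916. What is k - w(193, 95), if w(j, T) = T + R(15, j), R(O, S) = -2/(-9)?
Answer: -2082809/9 ≈ -2.3142e+5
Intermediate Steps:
R(O, S) = 2/9 (R(O, S) = -2*(-1/9) = 2/9)
w(j, T) = 2/9 + T (w(j, T) = T + 2/9 = 2/9 + T)
k = -231328 (k = -8*28916 = -231328)
k - w(193, 95) = -231328 - (2/9 + 95) = -231328 - 1*857/9 = -231328 - 857/9 = -2082809/9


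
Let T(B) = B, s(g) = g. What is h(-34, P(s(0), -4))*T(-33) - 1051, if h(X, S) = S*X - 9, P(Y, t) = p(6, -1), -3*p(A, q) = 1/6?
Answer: -2449/3 ≈ -816.33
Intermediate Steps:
p(A, q) = -1/18 (p(A, q) = -⅓/6 = -⅓*⅙ = -1/18)
P(Y, t) = -1/18
h(X, S) = -9 + S*X
h(-34, P(s(0), -4))*T(-33) - 1051 = (-9 - 1/18*(-34))*(-33) - 1051 = (-9 + 17/9)*(-33) - 1051 = -64/9*(-33) - 1051 = 704/3 - 1051 = -2449/3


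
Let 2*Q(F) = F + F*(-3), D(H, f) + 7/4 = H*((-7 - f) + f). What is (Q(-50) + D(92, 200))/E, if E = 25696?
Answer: -2383/102784 ≈ -0.023185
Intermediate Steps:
D(H, f) = -7/4 - 7*H (D(H, f) = -7/4 + H*((-7 - f) + f) = -7/4 + H*(-7) = -7/4 - 7*H)
Q(F) = -F (Q(F) = (F + F*(-3))/2 = (F - 3*F)/2 = (-2*F)/2 = -F)
(Q(-50) + D(92, 200))/E = (-1*(-50) + (-7/4 - 7*92))/25696 = (50 + (-7/4 - 644))*(1/25696) = (50 - 2583/4)*(1/25696) = -2383/4*1/25696 = -2383/102784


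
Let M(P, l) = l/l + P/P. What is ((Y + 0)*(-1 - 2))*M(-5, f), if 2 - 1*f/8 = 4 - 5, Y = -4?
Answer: 24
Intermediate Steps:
f = 24 (f = 16 - 8*(4 - 5) = 16 - 8*(-1) = 16 + 8 = 24)
M(P, l) = 2 (M(P, l) = 1 + 1 = 2)
((Y + 0)*(-1 - 2))*M(-5, f) = ((-4 + 0)*(-1 - 2))*2 = -4*(-3)*2 = 12*2 = 24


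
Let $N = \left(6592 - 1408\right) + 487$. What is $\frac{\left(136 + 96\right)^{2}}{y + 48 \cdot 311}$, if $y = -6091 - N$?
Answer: $\frac{26912}{1583} \approx 17.001$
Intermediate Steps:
$N = 5671$ ($N = 5184 + 487 = 5671$)
$y = -11762$ ($y = -6091 - 5671 = -11762$)
$\frac{\left(136 + 96\right)^{2}}{y + 48 \cdot 311} = \frac{\left(136 + 96\right)^{2}}{-11762 + 48 \cdot 311} = \frac{232^{2}}{-11762 + 14928} = \frac{53824}{3166} = 53824 \cdot \frac{1}{3166} = \frac{26912}{1583}$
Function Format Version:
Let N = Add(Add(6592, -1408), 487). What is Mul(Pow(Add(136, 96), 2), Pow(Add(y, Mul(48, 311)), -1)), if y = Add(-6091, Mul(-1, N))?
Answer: Rational(26912, 1583) ≈ 17.001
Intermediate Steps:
N = 5671 (N = Add(5184, 487) = 5671)
y = -11762 (y = Add(-6091, Mul(-1, 5671)) = Add(-6091, -5671) = -11762)
Mul(Pow(Add(136, 96), 2), Pow(Add(y, Mul(48, 311)), -1)) = Mul(Pow(Add(136, 96), 2), Pow(Add(-11762, Mul(48, 311)), -1)) = Mul(Pow(232, 2), Pow(Add(-11762, 14928), -1)) = Mul(53824, Pow(3166, -1)) = Mul(53824, Rational(1, 3166)) = Rational(26912, 1583)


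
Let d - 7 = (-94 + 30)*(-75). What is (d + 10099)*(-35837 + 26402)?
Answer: -140638110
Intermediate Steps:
d = 4807 (d = 7 + (-94 + 30)*(-75) = 7 - 64*(-75) = 7 + 4800 = 4807)
(d + 10099)*(-35837 + 26402) = (4807 + 10099)*(-35837 + 26402) = 14906*(-9435) = -140638110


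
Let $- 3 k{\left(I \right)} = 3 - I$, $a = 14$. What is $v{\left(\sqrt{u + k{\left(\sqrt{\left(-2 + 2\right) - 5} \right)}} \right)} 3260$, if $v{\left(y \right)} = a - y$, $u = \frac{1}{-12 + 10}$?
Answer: $45640 - \frac{1630 \sqrt{-54 + 12 i \sqrt{5}}}{3} \approx 44676.0 - 4107.5 i$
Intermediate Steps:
$k{\left(I \right)} = -1 + \frac{I}{3}$ ($k{\left(I \right)} = - \frac{3 - I}{3} = -1 + \frac{I}{3}$)
$u = - \frac{1}{2}$ ($u = \frac{1}{-2} = - \frac{1}{2} \approx -0.5$)
$v{\left(y \right)} = 14 - y$
$v{\left(\sqrt{u + k{\left(\sqrt{\left(-2 + 2\right) - 5} \right)}} \right)} 3260 = \left(14 - \sqrt{- \frac{1}{2} - \left(1 - \frac{\sqrt{\left(-2 + 2\right) - 5}}{3}\right)}\right) 3260 = \left(14 - \sqrt{- \frac{1}{2} - \left(1 - \frac{\sqrt{0 - 5}}{3}\right)}\right) 3260 = \left(14 - \sqrt{- \frac{1}{2} - \left(1 - \frac{\sqrt{-5}}{3}\right)}\right) 3260 = \left(14 - \sqrt{- \frac{1}{2} - \left(1 - \frac{i \sqrt{5}}{3}\right)}\right) 3260 = \left(14 - \sqrt{- \frac{3}{2} + \frac{i \sqrt{5}}{3}}\right) 3260 = 45640 - 3260 \sqrt{- \frac{3}{2} + \frac{i \sqrt{5}}{3}}$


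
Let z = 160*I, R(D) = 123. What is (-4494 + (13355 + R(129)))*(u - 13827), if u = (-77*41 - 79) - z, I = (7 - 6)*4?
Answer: -159043752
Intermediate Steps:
I = 4 (I = 1*4 = 4)
z = 640 (z = 160*4 = 640)
u = -3876 (u = (-77*41 - 79) - 1*640 = (-3157 - 79) - 640 = -3236 - 640 = -3876)
(-4494 + (13355 + R(129)))*(u - 13827) = (-4494 + (13355 + 123))*(-3876 - 13827) = (-4494 + 13478)*(-17703) = 8984*(-17703) = -159043752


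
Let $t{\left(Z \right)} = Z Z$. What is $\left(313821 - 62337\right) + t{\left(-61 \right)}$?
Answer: $255205$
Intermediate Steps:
$t{\left(Z \right)} = Z^{2}$
$\left(313821 - 62337\right) + t{\left(-61 \right)} = \left(313821 - 62337\right) + \left(-61\right)^{2} = 251484 + 3721 = 255205$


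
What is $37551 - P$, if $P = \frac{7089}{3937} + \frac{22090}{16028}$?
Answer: $\frac{1184675736607}{31551118} \approx 37548.0$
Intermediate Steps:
$P = \frac{100295411}{31551118}$ ($P = 7089 \cdot \frac{1}{3937} + 22090 \cdot \frac{1}{16028} = \frac{7089}{3937} + \frac{11045}{8014} = \frac{100295411}{31551118} \approx 3.1788$)
$37551 - P = 37551 - \frac{100295411}{31551118} = \frac{1184675736607}{31551118}$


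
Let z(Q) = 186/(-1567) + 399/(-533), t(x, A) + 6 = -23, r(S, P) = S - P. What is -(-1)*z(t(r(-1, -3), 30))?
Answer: -724371/835211 ≈ -0.86729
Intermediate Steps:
t(x, A) = -29 (t(x, A) = -6 - 23 = -29)
z(Q) = -724371/835211 (z(Q) = 186*(-1/1567) + 399*(-1/533) = -186/1567 - 399/533 = -724371/835211)
-(-1)*z(t(r(-1, -3), 30)) = -(-1)*(-724371)/835211 = -1*724371/835211 = -724371/835211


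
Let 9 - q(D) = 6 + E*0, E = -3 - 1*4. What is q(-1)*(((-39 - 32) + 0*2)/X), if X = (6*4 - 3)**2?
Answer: -71/147 ≈ -0.48299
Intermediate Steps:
E = -7 (E = -3 - 4 = -7)
X = 441 (X = (24 - 3)**2 = 21**2 = 441)
q(D) = 3 (q(D) = 9 - (6 - 7*0) = 9 - (6 + 0) = 9 - 1*6 = 9 - 6 = 3)
q(-1)*(((-39 - 32) + 0*2)/X) = 3*(((-39 - 32) + 0*2)/441) = 3*((-71 + 0)*(1/441)) = 3*(-71*1/441) = 3*(-71/441) = -71/147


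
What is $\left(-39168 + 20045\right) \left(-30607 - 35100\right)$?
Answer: $1256514961$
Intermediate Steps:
$\left(-39168 + 20045\right) \left(-30607 - 35100\right) = \left(-19123\right) \left(-65707\right) = 1256514961$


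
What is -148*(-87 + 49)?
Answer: 5624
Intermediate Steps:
-148*(-87 + 49) = -148*(-38) = 5624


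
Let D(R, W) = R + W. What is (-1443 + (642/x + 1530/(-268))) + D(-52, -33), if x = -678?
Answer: -23237759/15142 ≈ -1534.7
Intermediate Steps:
(-1443 + (642/x + 1530/(-268))) + D(-52, -33) = (-1443 + (642/(-678) + 1530/(-268))) + (-52 - 33) = (-1443 + (642*(-1/678) + 1530*(-1/268))) - 85 = (-1443 + (-107/113 - 765/134)) - 85 = (-1443 - 100783/15142) - 85 = -21950689/15142 - 85 = -23237759/15142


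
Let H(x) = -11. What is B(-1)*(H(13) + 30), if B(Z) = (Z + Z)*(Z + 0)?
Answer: 38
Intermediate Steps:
B(Z) = 2*Z**2 (B(Z) = (2*Z)*Z = 2*Z**2)
B(-1)*(H(13) + 30) = (2*(-1)**2)*(-11 + 30) = (2*1)*19 = 2*19 = 38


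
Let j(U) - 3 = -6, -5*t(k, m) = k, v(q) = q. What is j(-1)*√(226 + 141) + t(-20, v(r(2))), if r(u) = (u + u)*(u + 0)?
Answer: 4 - 3*√367 ≈ -53.472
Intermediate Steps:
r(u) = 2*u² (r(u) = (2*u)*u = 2*u²)
t(k, m) = -k/5
j(U) = -3 (j(U) = 3 - 6 = -3)
j(-1)*√(226 + 141) + t(-20, v(r(2))) = -3*√(226 + 141) - ⅕*(-20) = -3*√367 + 4 = 4 - 3*√367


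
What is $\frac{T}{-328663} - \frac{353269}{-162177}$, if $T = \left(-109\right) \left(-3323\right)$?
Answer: $\frac{57364804708}{53301579351} \approx 1.0762$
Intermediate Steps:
$T = 362207$
$\frac{T}{-328663} - \frac{353269}{-162177} = \frac{362207}{-328663} - \frac{353269}{-162177} = 362207 \left(- \frac{1}{328663}\right) - - \frac{353269}{162177} = - \frac{362207}{328663} + \frac{353269}{162177} = \frac{57364804708}{53301579351}$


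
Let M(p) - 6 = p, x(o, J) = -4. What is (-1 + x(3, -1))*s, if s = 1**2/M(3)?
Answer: -5/9 ≈ -0.55556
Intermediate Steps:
M(p) = 6 + p
s = 1/9 (s = 1**2/(6 + 3) = 1/9 ≈ 0.11111)
(-1 + x(3, -1))*s = (-1 - 4)*(1/9) = -5*1/9 = -5/9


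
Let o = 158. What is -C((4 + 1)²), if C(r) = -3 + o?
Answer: -155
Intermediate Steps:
C(r) = 155 (C(r) = -3 + 158 = 155)
-C((4 + 1)²) = -1*155 = -155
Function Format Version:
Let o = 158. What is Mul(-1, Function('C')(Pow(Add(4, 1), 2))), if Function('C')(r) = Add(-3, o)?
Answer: -155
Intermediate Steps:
Function('C')(r) = 155 (Function('C')(r) = Add(-3, 158) = 155)
Mul(-1, Function('C')(Pow(Add(4, 1), 2))) = Mul(-1, 155) = -155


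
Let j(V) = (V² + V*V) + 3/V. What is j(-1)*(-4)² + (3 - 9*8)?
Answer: -85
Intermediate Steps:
j(V) = 2*V² + 3/V (j(V) = (V² + V²) + 3/V = 2*V² + 3/V)
j(-1)*(-4)² + (3 - 9*8) = ((3 + 2*(-1)³)/(-1))*(-4)² + (3 - 9*8) = -(3 + 2*(-1))*16 + (3 - 72) = -(3 - 2)*16 - 69 = -1*1*16 - 69 = -1*16 - 69 = -16 - 69 = -85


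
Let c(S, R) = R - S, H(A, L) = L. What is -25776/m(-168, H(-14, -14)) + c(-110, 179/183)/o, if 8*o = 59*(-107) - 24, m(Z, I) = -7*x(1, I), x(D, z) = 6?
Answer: 4980809312/8117697 ≈ 613.57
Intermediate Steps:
m(Z, I) = -42 (m(Z, I) = -7*6 = -42)
o = -6337/8 (o = (59*(-107) - 24)/8 = (-6313 - 24)/8 = (1/8)*(-6337) = -6337/8 ≈ -792.13)
-25776/m(-168, H(-14, -14)) + c(-110, 179/183)/o = -25776/(-42) + (179/183 - 1*(-110))/(-6337/8) = -25776*(-1/42) + (179*(1/183) + 110)*(-8/6337) = 4296/7 + (179/183 + 110)*(-8/6337) = 4296/7 + (20309/183)*(-8/6337) = 4296/7 - 162472/1159671 = 4980809312/8117697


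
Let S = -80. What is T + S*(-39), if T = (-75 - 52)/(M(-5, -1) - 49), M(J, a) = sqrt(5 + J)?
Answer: 153007/49 ≈ 3122.6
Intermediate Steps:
T = 127/49 (T = (-75 - 52)/(sqrt(5 - 5) - 49) = -127/(sqrt(0) - 49) = -127/(0 - 49) = -127/(-49) = -127*(-1/49) = 127/49 ≈ 2.5918)
T + S*(-39) = 127/49 - 80*(-39) = 127/49 + 3120 = 153007/49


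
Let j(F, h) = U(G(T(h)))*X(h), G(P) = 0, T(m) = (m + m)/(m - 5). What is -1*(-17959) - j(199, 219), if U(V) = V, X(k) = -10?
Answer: 17959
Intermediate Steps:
T(m) = 2*m/(-5 + m) (T(m) = (2*m)/(-5 + m) = 2*m/(-5 + m))
j(F, h) = 0 (j(F, h) = 0*(-10) = 0)
-1*(-17959) - j(199, 219) = -1*(-17959) - 1*0 = 17959 + 0 = 17959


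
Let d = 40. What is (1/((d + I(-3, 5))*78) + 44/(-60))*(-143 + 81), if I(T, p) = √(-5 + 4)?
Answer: 4729422/104065 + 31*I/62439 ≈ 45.447 + 0.00049648*I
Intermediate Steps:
I(T, p) = I (I(T, p) = √(-1) = I)
(1/((d + I(-3, 5))*78) + 44/(-60))*(-143 + 81) = (1/((40 + I)*78) + 44/(-60))*(-143 + 81) = (((40 - I)/1601)*(1/78) + 44*(-1/60))*(-62) = ((40 - I)/124878 - 11/15)*(-62) = (-11/15 + (40 - I)/124878)*(-62) = 682/15 - 31*(40 - I)/62439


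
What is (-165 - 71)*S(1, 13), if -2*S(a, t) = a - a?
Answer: 0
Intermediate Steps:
S(a, t) = 0 (S(a, t) = -(a - a)/2 = -½*0 = 0)
(-165 - 71)*S(1, 13) = (-165 - 71)*0 = -236*0 = 0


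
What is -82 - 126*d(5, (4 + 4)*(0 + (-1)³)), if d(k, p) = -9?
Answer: 1052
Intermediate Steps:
-82 - 126*d(5, (4 + 4)*(0 + (-1)³)) = -82 - 126*(-9) = -82 + 1134 = 1052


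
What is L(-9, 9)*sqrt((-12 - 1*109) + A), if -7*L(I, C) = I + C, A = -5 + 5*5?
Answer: 0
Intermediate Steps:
A = 20 (A = -5 + 25 = 20)
L(I, C) = -C/7 - I/7 (L(I, C) = -(I + C)/7 = -(C + I)/7 = -C/7 - I/7)
L(-9, 9)*sqrt((-12 - 1*109) + A) = (-1/7*9 - 1/7*(-9))*sqrt((-12 - 1*109) + 20) = (-9/7 + 9/7)*sqrt((-12 - 109) + 20) = 0*sqrt(-121 + 20) = 0*sqrt(-101) = 0*(I*sqrt(101)) = 0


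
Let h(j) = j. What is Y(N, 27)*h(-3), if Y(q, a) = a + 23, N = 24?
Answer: -150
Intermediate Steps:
Y(q, a) = 23 + a
Y(N, 27)*h(-3) = (23 + 27)*(-3) = 50*(-3) = -150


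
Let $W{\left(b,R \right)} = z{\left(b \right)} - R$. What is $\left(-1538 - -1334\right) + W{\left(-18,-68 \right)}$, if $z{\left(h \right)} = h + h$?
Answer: $-172$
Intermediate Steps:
$z{\left(h \right)} = 2 h$
$W{\left(b,R \right)} = - R + 2 b$ ($W{\left(b,R \right)} = 2 b - R = - R + 2 b$)
$\left(-1538 - -1334\right) + W{\left(-18,-68 \right)} = \left(-1538 - -1334\right) + \left(\left(-1\right) \left(-68\right) + 2 \left(-18\right)\right) = \left(-1538 + \left(-6594 + 7928\right)\right) + \left(68 - 36\right) = \left(-1538 + 1334\right) + 32 = -204 + 32 = -172$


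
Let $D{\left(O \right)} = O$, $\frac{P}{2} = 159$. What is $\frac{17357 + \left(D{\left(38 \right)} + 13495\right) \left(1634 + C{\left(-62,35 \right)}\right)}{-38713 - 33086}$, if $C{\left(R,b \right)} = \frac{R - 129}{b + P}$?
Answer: $- \frac{7809403684}{25345047} \approx -308.12$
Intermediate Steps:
$P = 318$ ($P = 2 \cdot 159 = 318$)
$C{\left(R,b \right)} = \frac{-129 + R}{318 + b}$ ($C{\left(R,b \right)} = \frac{R - 129}{b + 318} = \frac{-129 + R}{318 + b}$)
$\frac{17357 + \left(D{\left(38 \right)} + 13495\right) \left(1634 + C{\left(-62,35 \right)}\right)}{-38713 - 33086} = \frac{17357 + \left(38 + 13495\right) \left(1634 + \frac{-129 - 62}{318 + 35}\right)}{-38713 - 33086} = \frac{17357 + 13533 \left(1634 + \frac{1}{353} \left(-191\right)\right)}{-71799} = \left(17357 + 13533 \left(1634 + \frac{1}{353} \left(-191\right)\right)\right) \left(- \frac{1}{71799}\right) = \left(17357 + 13533 \left(1634 - \frac{191}{353}\right)\right) \left(- \frac{1}{71799}\right) = \left(17357 + 13533 \cdot \frac{576611}{353}\right) \left(- \frac{1}{71799}\right) = \left(17357 + \frac{7803276663}{353}\right) \left(- \frac{1}{71799}\right) = \frac{7809403684}{353} \left(- \frac{1}{71799}\right) = - \frac{7809403684}{25345047}$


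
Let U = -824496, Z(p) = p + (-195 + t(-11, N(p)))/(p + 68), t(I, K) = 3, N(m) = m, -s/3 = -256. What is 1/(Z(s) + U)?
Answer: -209/172159200 ≈ -1.2140e-6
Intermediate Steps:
s = 768 (s = -3*(-256) = 768)
Z(p) = p - 192/(68 + p) (Z(p) = p + (-195 + 3)/(p + 68) = p - 192/(68 + p))
1/(Z(s) + U) = 1/((-192 + 768**2 + 68*768)/(68 + 768) - 824496) = 1/((-192 + 589824 + 52224)/836 - 824496) = 1/((1/836)*641856 - 824496) = 1/(160464/209 - 824496) = 1/(-172159200/209) = -209/172159200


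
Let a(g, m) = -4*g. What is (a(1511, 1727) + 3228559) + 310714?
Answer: 3533229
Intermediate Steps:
(a(1511, 1727) + 3228559) + 310714 = (-4*1511 + 3228559) + 310714 = (-6044 + 3228559) + 310714 = 3222515 + 310714 = 3533229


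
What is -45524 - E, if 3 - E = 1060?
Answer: -44467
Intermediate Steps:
E = -1057 (E = 3 - 1*1060 = 3 - 1060 = -1057)
-45524 - E = -45524 - 1*(-1057) = -45524 + 1057 = -44467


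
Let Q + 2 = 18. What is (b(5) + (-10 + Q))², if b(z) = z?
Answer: 121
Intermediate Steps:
Q = 16 (Q = -2 + 18 = 16)
(b(5) + (-10 + Q))² = (5 + (-10 + 16))² = (5 + 6)² = 11² = 121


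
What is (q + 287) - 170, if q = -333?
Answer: -216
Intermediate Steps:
(q + 287) - 170 = (-333 + 287) - 170 = -46 - 170 = -216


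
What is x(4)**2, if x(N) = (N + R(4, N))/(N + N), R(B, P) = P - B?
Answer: 1/4 ≈ 0.25000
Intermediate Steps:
x(N) = (-4 + 2*N)/(2*N) (x(N) = (N + (N - 1*4))/(N + N) = (N + (N - 4))/((2*N)) = (N + (-4 + N))*(1/(2*N)) = (-4 + 2*N)*(1/(2*N)) = (-4 + 2*N)/(2*N))
x(4)**2 = ((-2 + 4)/4)**2 = ((1/4)*2)**2 = (1/2)**2 = 1/4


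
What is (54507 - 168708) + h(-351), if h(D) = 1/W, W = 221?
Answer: -25238420/221 ≈ -1.1420e+5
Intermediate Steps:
h(D) = 1/221
(54507 - 168708) + h(-351) = (54507 - 168708) + 1/221 = -114201 + 1/221 = -25238420/221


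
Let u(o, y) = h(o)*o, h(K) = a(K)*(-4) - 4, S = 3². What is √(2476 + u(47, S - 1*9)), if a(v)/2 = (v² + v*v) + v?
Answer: 2*I*√419138 ≈ 1294.8*I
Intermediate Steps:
S = 9
a(v) = 2*v + 4*v² (a(v) = 2*((v² + v*v) + v) = 2*((v² + v²) + v) = 2*(2*v² + v) = 2*(v + 2*v²) = 2*v + 4*v²)
h(K) = -4 - 8*K*(1 + 2*K) (h(K) = (2*K*(1 + 2*K))*(-4) - 4 = -8*K*(1 + 2*K) - 4 = -4 - 8*K*(1 + 2*K))
u(o, y) = o*(-4 - 16*o² - 8*o) (u(o, y) = (-4 - 16*o² - 8*o)*o = o*(-4 - 16*o² - 8*o))
√(2476 + u(47, S - 1*9)) = √(2476 - 4*47*(1 + 2*47*(1 + 2*47))) = √(2476 - 4*47*(1 + 2*47*(1 + 94))) = √(2476 - 4*47*(1 + 2*47*95)) = √(2476 - 4*47*(1 + 8930)) = √(2476 - 4*47*8931) = √(2476 - 1679028) = √(-1676552) = 2*I*√419138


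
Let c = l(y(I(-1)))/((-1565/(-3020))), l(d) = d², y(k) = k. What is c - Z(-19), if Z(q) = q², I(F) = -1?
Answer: -112389/313 ≈ -359.07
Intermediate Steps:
c = 604/313 (c = (-1)²/((-1565/(-3020))) = 1/(-1565*(-1/3020)) = 1/(313/604) = 1*(604/313) = 604/313 ≈ 1.9297)
c - Z(-19) = 604/313 - 1*(-19)² = 604/313 - 1*361 = 604/313 - 361 = -112389/313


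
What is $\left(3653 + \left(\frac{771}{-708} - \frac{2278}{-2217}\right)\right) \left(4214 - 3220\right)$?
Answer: $\frac{949896853675}{261606} \approx 3.631 \cdot 10^{6}$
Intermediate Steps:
$\left(3653 + \left(\frac{771}{-708} - \frac{2278}{-2217}\right)\right) \left(4214 - 3220\right) = \left(3653 + \left(771 \left(- \frac{1}{708}\right) - - \frac{2278}{2217}\right)\right) 994 = \left(3653 + \left(- \frac{257}{236} + \frac{2278}{2217}\right)\right) 994 = \left(3653 - \frac{32161}{523212}\right) 994 = \frac{1911261275}{523212} \cdot 994 = \frac{949896853675}{261606}$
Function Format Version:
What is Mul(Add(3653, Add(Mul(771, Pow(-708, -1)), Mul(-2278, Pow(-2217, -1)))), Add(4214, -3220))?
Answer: Rational(949896853675, 261606) ≈ 3.6310e+6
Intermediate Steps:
Mul(Add(3653, Add(Mul(771, Pow(-708, -1)), Mul(-2278, Pow(-2217, -1)))), Add(4214, -3220)) = Mul(Add(3653, Add(Mul(771, Rational(-1, 708)), Mul(-2278, Rational(-1, 2217)))), 994) = Mul(Add(3653, Add(Rational(-257, 236), Rational(2278, 2217))), 994) = Mul(Add(3653, Rational(-32161, 523212)), 994) = Mul(Rational(1911261275, 523212), 994) = Rational(949896853675, 261606)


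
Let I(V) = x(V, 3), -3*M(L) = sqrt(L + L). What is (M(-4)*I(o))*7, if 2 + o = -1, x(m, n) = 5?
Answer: -70*I*sqrt(2)/3 ≈ -32.998*I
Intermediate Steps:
M(L) = -sqrt(2)*sqrt(L)/3 (M(L) = -sqrt(L + L)/3 = -sqrt(2)*sqrt(L)/3)
o = -3 (o = -2 - 1 = -3)
I(V) = 5
(M(-4)*I(o))*7 = (-sqrt(2)*sqrt(-4)/3*5)*7 = (-sqrt(2)*2*I/3*5)*7 = (-2*I*sqrt(2)/3*5)*7 = -10*I*sqrt(2)/3*7 = -70*I*sqrt(2)/3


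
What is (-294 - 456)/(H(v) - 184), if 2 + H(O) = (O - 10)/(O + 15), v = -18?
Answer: 225/53 ≈ 4.2453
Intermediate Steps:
H(O) = -2 + (-10 + O)/(15 + O) (H(O) = -2 + (O - 10)/(O + 15) = -2 + (-10 + O)/(15 + O))
(-294 - 456)/(H(v) - 184) = (-294 - 456)/((-40 - 1*(-18))/(15 - 18) - 184) = -750/((-40 + 18)/(-3) - 184) = -750/(-⅓*(-22) - 184) = -750/(22/3 - 184) = -750/(-530/3) = -750*(-3/530) = 225/53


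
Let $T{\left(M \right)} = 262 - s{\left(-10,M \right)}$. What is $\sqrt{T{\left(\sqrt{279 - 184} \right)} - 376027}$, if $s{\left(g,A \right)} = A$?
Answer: $\sqrt{-375765 - \sqrt{95}} \approx 613.0 i$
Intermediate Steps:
$T{\left(M \right)} = 262 - M$
$\sqrt{T{\left(\sqrt{279 - 184} \right)} - 376027} = \sqrt{\left(262 - \sqrt{279 - 184}\right) - 376027} = \sqrt{\left(262 - \sqrt{95}\right) - 376027} = \sqrt{-375765 - \sqrt{95}}$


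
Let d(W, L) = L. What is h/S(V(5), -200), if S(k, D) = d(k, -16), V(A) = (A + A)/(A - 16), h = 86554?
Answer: -43277/8 ≈ -5409.6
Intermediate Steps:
V(A) = 2*A/(-16 + A) (V(A) = (2*A)/(-16 + A) = 2*A/(-16 + A))
S(k, D) = -16
h/S(V(5), -200) = 86554/(-16) = 86554*(-1/16) = -43277/8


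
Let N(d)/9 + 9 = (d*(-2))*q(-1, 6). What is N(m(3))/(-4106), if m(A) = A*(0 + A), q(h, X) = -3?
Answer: -405/4106 ≈ -0.098636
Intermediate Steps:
m(A) = A² (m(A) = A*A = A²)
N(d) = -81 + 54*d (N(d) = -81 + 9*((d*(-2))*(-3)) = -81 + 9*(-2*d*(-3)) = -81 + 9*(6*d) = -81 + 54*d)
N(m(3))/(-4106) = (-81 + 54*3²)/(-4106) = (-81 + 54*9)*(-1/4106) = (-81 + 486)*(-1/4106) = 405*(-1/4106) = -405/4106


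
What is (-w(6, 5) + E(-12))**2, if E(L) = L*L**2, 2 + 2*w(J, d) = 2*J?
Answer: 3003289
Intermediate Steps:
w(J, d) = -1 + J (w(J, d) = -1 + (2*J)/2 = -1 + J)
E(L) = L**3
(-w(6, 5) + E(-12))**2 = (-(-1 + 6) + (-12)**3)**2 = (-1*5 - 1728)**2 = (-5 - 1728)**2 = (-1733)**2 = 3003289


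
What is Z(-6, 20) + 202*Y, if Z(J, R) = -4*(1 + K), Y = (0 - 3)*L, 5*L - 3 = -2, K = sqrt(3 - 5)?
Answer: -626/5 - 4*I*sqrt(2) ≈ -125.2 - 5.6569*I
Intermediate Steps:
K = I*sqrt(2) (K = sqrt(-2) = I*sqrt(2) ≈ 1.4142*I)
L = 1/5 (L = 3/5 + (1/5)*(-2) = 3/5 - 2/5 = 1/5 ≈ 0.20000)
Y = -3/5 (Y = (0 - 3)*(1/5) = -3*1/5 = -3/5 ≈ -0.60000)
Z(J, R) = -4 - 4*I*sqrt(2) (Z(J, R) = -4*(1 + I*sqrt(2)) = -4 - 4*I*sqrt(2))
Z(-6, 20) + 202*Y = (-4 - 4*I*sqrt(2)) + 202*(-3/5) = (-4 - 4*I*sqrt(2)) - 606/5 = -626/5 - 4*I*sqrt(2)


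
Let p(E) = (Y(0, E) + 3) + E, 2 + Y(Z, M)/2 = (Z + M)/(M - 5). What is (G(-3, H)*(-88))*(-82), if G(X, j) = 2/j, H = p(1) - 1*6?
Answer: -28864/13 ≈ -2220.3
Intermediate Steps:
Y(Z, M) = -4 + 2*(M + Z)/(-5 + M) (Y(Z, M) = -4 + 2*((Z + M)/(M - 5)) = -4 + 2*((M + Z)/(-5 + M)) = -4 + 2*(M + Z)/(-5 + M))
p(E) = 3 + E + 2*(10 - E)/(-5 + E) (p(E) = (2*(10 + 0 - E)/(-5 + E) + 3) + E = (2*(10 - E)/(-5 + E) + 3) + E = (3 + 2*(10 - E)/(-5 + E)) + E = 3 + E + 2*(10 - E)/(-5 + E))
H = -13/2 (H = (5 + 1² - 4*1)/(-5 + 1) - 1*6 = (5 + 1 - 4)/(-4) - 6 = -¼*2 - 6 = -½ - 6 = -13/2 ≈ -6.5000)
G(X, j) = 2/j
(G(-3, H)*(-88))*(-82) = ((2/(-13/2))*(-88))*(-82) = ((2*(-2/13))*(-88))*(-82) = -4/13*(-88)*(-82) = (352/13)*(-82) = -28864/13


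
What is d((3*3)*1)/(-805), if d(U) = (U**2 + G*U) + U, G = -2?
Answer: -72/805 ≈ -0.089441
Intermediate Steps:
d(U) = U**2 - U (d(U) = (U**2 - 2*U) + U = U**2 - U)
d((3*3)*1)/(-805) = (((3*3)*1)*(-1 + (3*3)*1))/(-805) = ((9*1)*(-1 + 9*1))*(-1/805) = (9*(-1 + 9))*(-1/805) = (9*8)*(-1/805) = 72*(-1/805) = -72/805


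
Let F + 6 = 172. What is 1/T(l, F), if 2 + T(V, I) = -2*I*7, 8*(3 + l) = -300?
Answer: -1/2326 ≈ -0.00042992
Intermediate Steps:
l = -81/2 (l = -3 + (⅛)*(-300) = -3 - 75/2 = -81/2 ≈ -40.500)
F = 166 (F = -6 + 172 = 166)
T(V, I) = -2 - 14*I (T(V, I) = -2 - 2*I*7 = -2 - 14*I)
1/T(l, F) = 1/(-2 - 14*166) = 1/(-2 - 2324) = 1/(-2326) = -1/2326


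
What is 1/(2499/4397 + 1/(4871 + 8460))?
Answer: 58616407/33318566 ≈ 1.7593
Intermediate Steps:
1/(2499/4397 + 1/(4871 + 8460)) = 1/(2499*(1/4397) + 1/13331) = 1/(2499/4397 + 1/13331) = 1/(33318566/58616407) = 58616407/33318566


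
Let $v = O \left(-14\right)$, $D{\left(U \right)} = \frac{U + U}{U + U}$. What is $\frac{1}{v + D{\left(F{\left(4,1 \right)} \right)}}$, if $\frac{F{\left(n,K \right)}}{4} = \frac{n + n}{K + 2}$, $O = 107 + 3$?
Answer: $- \frac{1}{1539} \approx -0.00064977$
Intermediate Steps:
$O = 110$
$F{\left(n,K \right)} = \frac{8 n}{2 + K}$ ($F{\left(n,K \right)} = 4 \frac{n + n}{K + 2} = 4 \frac{2 n}{2 + K} = \frac{8 n}{2 + K}$)
$D{\left(U \right)} = 1$ ($D{\left(U \right)} = \frac{2 U}{2 U} = 2 U \frac{1}{2 U} = 1$)
$v = -1540$ ($v = 110 \left(-14\right) = -1540$)
$\frac{1}{v + D{\left(F{\left(4,1 \right)} \right)}} = \frac{1}{-1540 + 1} = \frac{1}{-1539} = - \frac{1}{1539}$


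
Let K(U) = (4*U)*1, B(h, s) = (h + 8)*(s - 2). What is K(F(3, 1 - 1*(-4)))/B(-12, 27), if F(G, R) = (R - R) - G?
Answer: 3/25 ≈ 0.12000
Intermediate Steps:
F(G, R) = -G (F(G, R) = 0 - G = -G)
B(h, s) = (-2 + s)*(8 + h) (B(h, s) = (8 + h)*(-2 + s) = (-2 + s)*(8 + h))
K(U) = 4*U
K(F(3, 1 - 1*(-4)))/B(-12, 27) = (4*(-1*3))/(-16 - 2*(-12) + 8*27 - 12*27) = (4*(-3))/(-16 + 24 + 216 - 324) = -12/(-100) = -12*(-1/100) = 3/25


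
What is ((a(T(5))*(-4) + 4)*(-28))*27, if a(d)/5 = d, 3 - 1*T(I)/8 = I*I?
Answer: -2664144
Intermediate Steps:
T(I) = 24 - 8*I² (T(I) = 24 - 8*I*I = 24 - 8*I²)
a(d) = 5*d
((a(T(5))*(-4) + 4)*(-28))*27 = (((5*(24 - 8*5²))*(-4) + 4)*(-28))*27 = (((5*(24 - 8*25))*(-4) + 4)*(-28))*27 = (((5*(24 - 200))*(-4) + 4)*(-28))*27 = (((5*(-176))*(-4) + 4)*(-28))*27 = ((-880*(-4) + 4)*(-28))*27 = ((3520 + 4)*(-28))*27 = (3524*(-28))*27 = -98672*27 = -2664144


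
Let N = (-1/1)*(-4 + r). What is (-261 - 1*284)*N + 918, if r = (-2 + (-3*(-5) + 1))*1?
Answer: 6368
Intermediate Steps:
r = 14 (r = (-2 + (15 + 1))*1 = (-2 + 16)*1 = 14*1 = 14)
N = -10 (N = (-1/1)*(-4 + 14) = -1*1*10 = -1*10 = -10)
(-261 - 1*284)*N + 918 = (-261 - 1*284)*(-10) + 918 = (-261 - 284)*(-10) + 918 = -545*(-10) + 918 = 5450 + 918 = 6368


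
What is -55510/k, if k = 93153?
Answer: -55510/93153 ≈ -0.59590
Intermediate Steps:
-55510/k = -55510/93153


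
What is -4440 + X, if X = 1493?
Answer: -2947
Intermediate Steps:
-4440 + X = -4440 + 1493 = -2947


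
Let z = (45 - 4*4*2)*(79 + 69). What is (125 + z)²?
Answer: 4198401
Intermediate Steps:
z = 1924 (z = (45 - 16*2)*148 = (45 - 32)*148 = 13*148 = 1924)
(125 + z)² = (125 + 1924)² = 2049² = 4198401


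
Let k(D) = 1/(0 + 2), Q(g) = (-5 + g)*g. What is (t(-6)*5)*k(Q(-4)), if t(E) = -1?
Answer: -5/2 ≈ -2.5000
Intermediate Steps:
Q(g) = g*(-5 + g)
k(D) = ½ (k(D) = 1/2 = ½)
(t(-6)*5)*k(Q(-4)) = -1*5*(½) = -5*½ = -5/2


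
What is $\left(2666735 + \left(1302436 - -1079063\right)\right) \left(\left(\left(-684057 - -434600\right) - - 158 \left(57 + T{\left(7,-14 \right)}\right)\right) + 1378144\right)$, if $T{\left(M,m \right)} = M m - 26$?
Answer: $5644435483634$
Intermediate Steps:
$T{\left(M,m \right)} = -26 + M m$
$\left(2666735 + \left(1302436 - -1079063\right)\right) \left(\left(\left(-684057 - -434600\right) - - 158 \left(57 + T{\left(7,-14 \right)}\right)\right) + 1378144\right) = \left(2666735 + \left(1302436 - -1079063\right)\right) \left(\left(\left(-684057 - -434600\right) - - 158 \left(57 + \left(-26 + 7 \left(-14\right)\right)\right)\right) + 1378144\right) = \left(2666735 + \left(1302436 + 1079063\right)\right) \left(\left(\left(-684057 + 434600\right) - - 158 \left(57 - 124\right)\right) + 1378144\right) = \left(2666735 + 2381499\right) \left(\left(-249457 - - 158 \left(57 - 124\right)\right) + 1378144\right) = 5048234 \left(\left(-249457 - \left(-158\right) \left(-67\right)\right) + 1378144\right) = 5048234 \left(\left(-249457 - 10586\right) + 1378144\right) = 5048234 \left(-260043 + 1378144\right) = 5048234 \cdot 1118101 = 5644435483634$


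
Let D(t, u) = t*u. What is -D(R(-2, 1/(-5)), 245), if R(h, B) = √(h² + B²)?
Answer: -49*√101 ≈ -492.44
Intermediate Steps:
R(h, B) = √(B² + h²)
-D(R(-2, 1/(-5)), 245) = -√((1/(-5))² + (-2)²)*245 = -√((-⅕)² + 4)*245 = -√(1/25 + 4)*245 = -√(101/25)*245 = -√101/5*245 = -49*√101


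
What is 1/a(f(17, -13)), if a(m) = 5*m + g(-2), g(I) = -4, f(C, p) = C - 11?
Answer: 1/26 ≈ 0.038462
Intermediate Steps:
f(C, p) = -11 + C
a(m) = -4 + 5*m (a(m) = 5*m - 4 = -4 + 5*m)
1/a(f(17, -13)) = 1/(-4 + 5*(-11 + 17)) = 1/(-4 + 5*6) = 1/(-4 + 30) = 1/26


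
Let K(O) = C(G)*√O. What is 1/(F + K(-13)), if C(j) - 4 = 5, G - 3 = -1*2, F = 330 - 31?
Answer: 23/6958 - 9*I*√13/90454 ≈ 0.0033055 - 0.00035875*I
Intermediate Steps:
F = 299
G = 1 (G = 3 - 1*2 = 3 - 2 = 1)
C(j) = 9 (C(j) = 4 + 5 = 9)
K(O) = 9*√O
1/(F + K(-13)) = 1/(299 + 9*√(-13)) = 1/(299 + 9*(I*√13)) = 1/(299 + 9*I*√13)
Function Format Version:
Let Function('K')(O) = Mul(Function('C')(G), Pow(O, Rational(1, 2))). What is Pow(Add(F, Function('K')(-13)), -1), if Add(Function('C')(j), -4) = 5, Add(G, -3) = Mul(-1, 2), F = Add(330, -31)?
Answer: Add(Rational(23, 6958), Mul(Rational(-9, 90454), I, Pow(13, Rational(1, 2)))) ≈ Add(0.0033055, Mul(-0.00035875, I))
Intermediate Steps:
F = 299
G = 1 (G = Add(3, Mul(-1, 2)) = Add(3, -2) = 1)
Function('C')(j) = 9 (Function('C')(j) = Add(4, 5) = 9)
Function('K')(O) = Mul(9, Pow(O, Rational(1, 2)))
Pow(Add(F, Function('K')(-13)), -1) = Pow(Add(299, Mul(9, Pow(-13, Rational(1, 2)))), -1) = Pow(Add(299, Mul(9, Mul(I, Pow(13, Rational(1, 2))))), -1) = Pow(Add(299, Mul(9, I, Pow(13, Rational(1, 2)))), -1)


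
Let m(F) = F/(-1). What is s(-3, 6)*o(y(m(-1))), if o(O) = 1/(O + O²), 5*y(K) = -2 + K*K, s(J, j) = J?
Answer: 75/4 ≈ 18.750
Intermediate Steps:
m(F) = -F (m(F) = F*(-1) = -F)
y(K) = -⅖ + K²/5 (y(K) = (-2 + K*K)/5 = (-2 + K²)/5 = -⅖ + K²/5)
s(-3, 6)*o(y(m(-1))) = -3/((-⅖ + (-1*(-1))²/5)*(1 + (-⅖ + (-1*(-1))²/5))) = -3/((-⅖ + (⅕)*1²)*(1 + (-⅖ + (⅕)*1²))) = -3/((-⅖ + (⅕)*1)*(1 + (-⅖ + (⅕)*1))) = -3/((-⅖ + ⅕)*(1 + (-⅖ + ⅕))) = -3/((-⅕)*(1 - ⅕)) = -(-15)/⅘ = -(-15)*5/4 = -3*(-25/4) = 75/4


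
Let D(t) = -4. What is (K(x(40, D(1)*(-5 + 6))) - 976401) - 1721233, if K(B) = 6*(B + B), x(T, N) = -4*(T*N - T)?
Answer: -2688034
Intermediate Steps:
x(T, N) = 4*T - 4*N*T (x(T, N) = -4*(N*T - T) = -4*(-T + N*T) = 4*T - 4*N*T)
K(B) = 12*B (K(B) = 6*(2*B) = 12*B)
(K(x(40, D(1)*(-5 + 6))) - 976401) - 1721233 = (12*(4*40*(1 - (-4)*(-5 + 6))) - 976401) - 1721233 = (12*(4*40*(1 - (-4))) - 976401) - 1721233 = (12*(4*40*(1 - 1*(-4))) - 976401) - 1721233 = (12*(4*40*(1 + 4)) - 976401) - 1721233 = (12*(4*40*5) - 976401) - 1721233 = (12*800 - 976401) - 1721233 = (9600 - 976401) - 1721233 = -966801 - 1721233 = -2688034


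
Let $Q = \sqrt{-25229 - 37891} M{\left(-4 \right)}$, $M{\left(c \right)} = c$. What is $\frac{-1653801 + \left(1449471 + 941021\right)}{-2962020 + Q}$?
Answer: $- \frac{36368224597}{146226058172} + \frac{736691 i \sqrt{3945}}{548347718145} \approx -0.24871 + 8.4383 \cdot 10^{-5} i$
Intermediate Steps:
$Q = - 16 i \sqrt{3945}$ ($Q = \sqrt{-25229 - 37891} \left(-4\right) = \sqrt{-63120} \left(-4\right) = 4 i \sqrt{3945} \left(-4\right) = - 16 i \sqrt{3945} \approx - 1004.9 i$)
$\frac{-1653801 + \left(1449471 + 941021\right)}{-2962020 + Q} = \frac{-1653801 + \left(1449471 + 941021\right)}{-2962020 - 16 i \sqrt{3945}} = \frac{-1653801 + 2390492}{-2962020 - 16 i \sqrt{3945}} = \frac{736691}{-2962020 - 16 i \sqrt{3945}}$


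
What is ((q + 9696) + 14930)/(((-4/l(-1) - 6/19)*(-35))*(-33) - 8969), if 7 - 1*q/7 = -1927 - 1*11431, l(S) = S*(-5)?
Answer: -2245439/194897 ≈ -11.521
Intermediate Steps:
l(S) = -5*S
q = 93555 (q = 49 - 7*(-1927 - 1*11431) = 49 - 7*(-1927 - 11431) = 49 - 7*(-13358) = 49 + 93506 = 93555)
((q + 9696) + 14930)/(((-4/l(-1) - 6/19)*(-35))*(-33) - 8969) = ((93555 + 9696) + 14930)/(((-4/((-5*(-1))) - 6/19)*(-35))*(-33) - 8969) = (103251 + 14930)/(((-4/5 - 6*1/19)*(-35))*(-33) - 8969) = 118181/(((-4*⅕ - 6/19)*(-35))*(-33) - 8969) = 118181/(((-⅘ - 6/19)*(-35))*(-33) - 8969) = 118181/(-106/95*(-35)*(-33) - 8969) = 118181/((742/19)*(-33) - 8969) = 118181/(-24486/19 - 8969) = 118181/(-194897/19) = 118181*(-19/194897) = -2245439/194897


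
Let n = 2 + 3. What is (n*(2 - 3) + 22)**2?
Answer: 289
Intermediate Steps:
n = 5
(n*(2 - 3) + 22)**2 = (5*(2 - 3) + 22)**2 = (5*(-1) + 22)**2 = (-5 + 22)**2 = 17**2 = 289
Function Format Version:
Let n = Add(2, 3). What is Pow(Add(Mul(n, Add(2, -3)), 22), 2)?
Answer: 289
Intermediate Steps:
n = 5
Pow(Add(Mul(n, Add(2, -3)), 22), 2) = Pow(Add(Mul(5, Add(2, -3)), 22), 2) = Pow(Add(Mul(5, -1), 22), 2) = Pow(Add(-5, 22), 2) = Pow(17, 2) = 289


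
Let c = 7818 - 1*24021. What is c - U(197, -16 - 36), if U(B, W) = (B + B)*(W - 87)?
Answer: 38563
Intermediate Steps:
U(B, W) = 2*B*(-87 + W) (U(B, W) = (2*B)*(-87 + W) = 2*B*(-87 + W))
c = -16203 (c = 7818 - 24021 = -16203)
c - U(197, -16 - 36) = -16203 - 2*197*(-87 + (-16 - 36)) = -16203 - 2*197*(-87 - 52) = -16203 - 2*197*(-139) = -16203 - 1*(-54766) = -16203 + 54766 = 38563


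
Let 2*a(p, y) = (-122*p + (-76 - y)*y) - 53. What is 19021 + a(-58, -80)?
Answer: 44745/2 ≈ 22373.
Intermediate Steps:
a(p, y) = -53/2 - 61*p + y*(-76 - y)/2 (a(p, y) = ((-122*p + (-76 - y)*y) - 53)/2 = ((-122*p + y*(-76 - y)) - 53)/2 = (-53 - 122*p + y*(-76 - y))/2 = -53/2 - 61*p + y*(-76 - y)/2)
19021 + a(-58, -80) = 19021 + (-53/2 - 61*(-58) - 38*(-80) - 1/2*(-80)**2) = 19021 + (-53/2 + 3538 + 3040 - 1/2*6400) = 19021 + (-53/2 + 3538 + 3040 - 3200) = 19021 + 6703/2 = 44745/2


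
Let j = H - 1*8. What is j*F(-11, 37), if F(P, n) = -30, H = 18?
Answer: -300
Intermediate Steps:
j = 10 (j = 18 - 1*8 = 18 - 8 = 10)
j*F(-11, 37) = 10*(-30) = -300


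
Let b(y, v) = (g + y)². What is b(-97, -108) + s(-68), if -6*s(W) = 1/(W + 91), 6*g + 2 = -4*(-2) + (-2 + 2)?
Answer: 1271807/138 ≈ 9216.0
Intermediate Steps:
g = 1 (g = -⅓ + (-4*(-2) + (-2 + 2))/6 = -⅓ + (8 + 0)/6 = -⅓ + (⅙)*8 = -⅓ + 4/3 = 1)
s(W) = -1/(6*(91 + W)) (s(W) = -1/(6*(W + 91)) = -1/(6*(91 + W)))
b(y, v) = (1 + y)²
b(-97, -108) + s(-68) = (1 - 97)² - 1/(546 + 6*(-68)) = (-96)² - 1/(546 - 408) = 9216 - 1/138 = 1271807/138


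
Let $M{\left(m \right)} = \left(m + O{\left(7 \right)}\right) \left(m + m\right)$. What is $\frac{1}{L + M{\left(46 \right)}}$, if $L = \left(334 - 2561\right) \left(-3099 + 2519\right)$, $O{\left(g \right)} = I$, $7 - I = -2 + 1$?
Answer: $\frac{1}{1296628} \approx 7.7123 \cdot 10^{-7}$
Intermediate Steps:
$I = 8$ ($I = 7 - \left(-2 + 1\right) = 7 - -1 = 7 + 1 = 8$)
$O{\left(g \right)} = 8$
$M{\left(m \right)} = 2 m \left(8 + m\right)$ ($M{\left(m \right)} = \left(m + 8\right) \left(m + m\right) = \left(8 + m\right) 2 m = 2 m \left(8 + m\right)$)
$L = 1291660$ ($L = \left(-2227\right) \left(-580\right) = 1291660$)
$\frac{1}{L + M{\left(46 \right)}} = \frac{1}{1291660 + 2 \cdot 46 \left(8 + 46\right)} = \frac{1}{1291660 + 2 \cdot 46 \cdot 54} = \frac{1}{1291660 + 4968} = \frac{1}{1296628}$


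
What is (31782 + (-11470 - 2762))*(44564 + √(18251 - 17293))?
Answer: 782098200 + 17550*√958 ≈ 7.8264e+8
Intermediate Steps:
(31782 + (-11470 - 2762))*(44564 + √(18251 - 17293)) = (31782 - 14232)*(44564 + √958) = 17550*(44564 + √958) = 782098200 + 17550*√958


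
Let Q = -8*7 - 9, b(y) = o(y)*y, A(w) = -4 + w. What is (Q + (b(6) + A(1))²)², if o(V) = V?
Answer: 1048576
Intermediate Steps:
b(y) = y² (b(y) = y*y = y²)
Q = -65 (Q = -56 - 9 = -65)
(Q + (b(6) + A(1))²)² = (-65 + (6² + (-4 + 1))²)² = (-65 + (36 - 3)²)² = (-65 + 33²)² = (-65 + 1089)² = 1024² = 1048576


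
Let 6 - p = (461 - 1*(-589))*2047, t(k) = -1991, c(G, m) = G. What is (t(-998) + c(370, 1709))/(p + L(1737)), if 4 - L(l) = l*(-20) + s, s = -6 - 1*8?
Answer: 1621/2114586 ≈ 0.00076658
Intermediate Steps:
s = -14 (s = -6 - 8 = -14)
p = -2149344 (p = 6 - (461 - 1*(-589))*2047 = 6 - (461 + 589)*2047 = 6 - 1050*2047 = 6 - 1*2149350 = 6 - 2149350 = -2149344)
L(l) = 18 + 20*l (L(l) = 4 - (l*(-20) - 14) = 4 - (-20*l - 14) = 4 - (-14 - 20*l) = 4 + (14 + 20*l) = 18 + 20*l)
(t(-998) + c(370, 1709))/(p + L(1737)) = (-1991 + 370)/(-2149344 + (18 + 20*1737)) = -1621/(-2149344 + (18 + 34740)) = -1621/(-2149344 + 34758) = -1621/(-2114586) = -1621*(-1/2114586) = 1621/2114586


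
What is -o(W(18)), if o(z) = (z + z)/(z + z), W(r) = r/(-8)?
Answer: -1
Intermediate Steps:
W(r) = -r/8 (W(r) = r*(-⅛) = -r/8)
o(z) = 1 (o(z) = (2*z)/((2*z)) = (2*z)*(1/(2*z)) = 1)
-o(W(18)) = -1*1 = -1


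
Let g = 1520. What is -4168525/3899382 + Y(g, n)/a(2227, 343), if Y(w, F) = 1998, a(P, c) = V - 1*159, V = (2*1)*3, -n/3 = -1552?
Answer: -936527729/66289494 ≈ -14.128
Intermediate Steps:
n = 4656 (n = -3*(-1552) = 4656)
V = 6 (V = 2*3 = 6)
a(P, c) = -153 (a(P, c) = 6 - 1*159 = 6 - 159 = -153)
-4168525/3899382 + Y(g, n)/a(2227, 343) = -4168525/3899382 + 1998/(-153) = -4168525*1/3899382 + 1998*(-1/153) = -4168525/3899382 - 222/17 = -936527729/66289494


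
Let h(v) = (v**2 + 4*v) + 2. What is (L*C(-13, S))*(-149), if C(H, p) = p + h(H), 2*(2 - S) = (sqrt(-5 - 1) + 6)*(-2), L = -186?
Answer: 3519678 + 27714*I*sqrt(6) ≈ 3.5197e+6 + 67885.0*I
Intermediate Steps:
h(v) = 2 + v**2 + 4*v
S = 8 + I*sqrt(6) (S = 2 - (sqrt(-5 - 1) + 6)*(-2)/2 = 2 - (sqrt(-6) + 6)*(-2)/2 = 2 - (I*sqrt(6) + 6)*(-2)/2 = 2 - (6 + I*sqrt(6))*(-2)/2 = 2 - (-12 - 2*I*sqrt(6))/2 = 2 + (6 + I*sqrt(6)) = 8 + I*sqrt(6) ≈ 8.0 + 2.4495*I)
C(H, p) = 2 + p + H**2 + 4*H (C(H, p) = p + (2 + H**2 + 4*H) = 2 + p + H**2 + 4*H)
(L*C(-13, S))*(-149) = -186*(2 + (8 + I*sqrt(6)) + (-13)**2 + 4*(-13))*(-149) = -186*(2 + (8 + I*sqrt(6)) + 169 - 52)*(-149) = -186*(127 + I*sqrt(6))*(-149) = (-23622 - 186*I*sqrt(6))*(-149) = 3519678 + 27714*I*sqrt(6)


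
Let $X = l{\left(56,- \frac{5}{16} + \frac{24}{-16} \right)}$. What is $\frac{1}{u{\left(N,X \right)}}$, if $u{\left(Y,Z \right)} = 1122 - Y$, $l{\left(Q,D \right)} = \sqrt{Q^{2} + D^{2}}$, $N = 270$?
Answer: $\frac{1}{852} \approx 0.0011737$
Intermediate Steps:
$l{\left(Q,D \right)} = \sqrt{D^{2} + Q^{2}}$
$X = \frac{\sqrt{803657}}{16}$ ($X = \sqrt{\left(- \frac{5}{16} + \frac{24}{-16}\right)^{2} + 56^{2}} = \sqrt{\left(\left(-5\right) \frac{1}{16} + 24 \left(- \frac{1}{16}\right)\right)^{2} + 3136} = \sqrt{\left(- \frac{5}{16} - \frac{3}{2}\right)^{2} + 3136} = \sqrt{\left(- \frac{29}{16}\right)^{2} + 3136} = \sqrt{\frac{841}{256} + 3136} = \sqrt{\frac{803657}{256}} = \frac{\sqrt{803657}}{16} \approx 56.029$)
$\frac{1}{u{\left(N,X \right)}} = \frac{1}{1122 - 270} = \frac{1}{852}$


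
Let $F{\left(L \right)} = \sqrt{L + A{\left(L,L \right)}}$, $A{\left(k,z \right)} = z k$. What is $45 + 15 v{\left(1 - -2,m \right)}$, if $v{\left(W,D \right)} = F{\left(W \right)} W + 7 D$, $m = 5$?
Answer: $570 + 90 \sqrt{3} \approx 725.88$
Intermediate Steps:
$A{\left(k,z \right)} = k z$
$F{\left(L \right)} = \sqrt{L + L^{2}}$ ($F{\left(L \right)} = \sqrt{L + L L} = \sqrt{L + L^{2}}$)
$v{\left(W,D \right)} = 7 D + W \sqrt{W \left(1 + W\right)}$ ($v{\left(W,D \right)} = \sqrt{W \left(1 + W\right)} W + 7 D = W \sqrt{W \left(1 + W\right)} + 7 D = 7 D + W \sqrt{W \left(1 + W\right)}$)
$45 + 15 v{\left(1 - -2,m \right)} = 45 + 15 \left(7 \cdot 5 + \left(1 - -2\right) \sqrt{\left(1 - -2\right) \left(1 + \left(1 - -2\right)\right)}\right) = 45 + 15 \left(35 + \left(1 + 2\right) \sqrt{\left(1 + 2\right) \left(1 + \left(1 + 2\right)\right)}\right) = 45 + 15 \left(35 + 3 \sqrt{3 \left(1 + 3\right)}\right) = 45 + 15 \left(35 + 3 \sqrt{3 \cdot 4}\right) = 45 + 15 \left(35 + 3 \sqrt{12}\right) = 45 + 15 \left(35 + 3 \cdot 2 \sqrt{3}\right) = 45 + 15 \left(35 + 6 \sqrt{3}\right) = 45 + \left(525 + 90 \sqrt{3}\right) = 570 + 90 \sqrt{3}$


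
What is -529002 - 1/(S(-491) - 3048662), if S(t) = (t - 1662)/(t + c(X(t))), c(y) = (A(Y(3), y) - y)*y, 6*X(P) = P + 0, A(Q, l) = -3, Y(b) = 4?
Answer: -403056400216941821/761918480870 ≈ -5.2900e+5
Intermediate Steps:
X(P) = P/6 (X(P) = (P + 0)/6 = P/6)
c(y) = y*(-3 - y) (c(y) = (-3 - y)*y = y*(-3 - y))
S(t) = (-1662 + t)/(t - t*(3 + t/6)/6) (S(t) = (t - 1662)/(t - t/6*(3 + t/6)) = (-1662 + t)/(t - t*(3 + t/6)/6))
-529002 - 1/(S(-491) - 3048662) = -529002 - 1/(36*(1662 - 1*(-491))/(-491*(-18 - 491)) - 3048662) = -529002 - 1/(36*(-1/491)*(1662 + 491)/(-509) - 3048662) = -529002 - 1/(36*(-1/491)*(-1/509)*2153 - 3048662) = -529002 - 1/(77508/249919 - 3048662) = -529002 - 1/(-761918480870/249919) = -529002 - 1*(-249919/761918480870) = -529002 + 249919/761918480870 = -403056400216941821/761918480870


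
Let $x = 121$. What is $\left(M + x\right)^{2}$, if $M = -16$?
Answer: $11025$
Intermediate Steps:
$\left(M + x\right)^{2} = \left(-16 + 121\right)^{2} = 105^{2} = 11025$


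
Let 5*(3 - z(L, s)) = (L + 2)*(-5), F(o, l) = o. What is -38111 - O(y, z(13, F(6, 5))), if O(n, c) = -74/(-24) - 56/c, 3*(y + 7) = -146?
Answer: -1371995/36 ≈ -38111.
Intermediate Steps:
y = -167/3 (y = -7 + (1/3)*(-146) = -7 - 146/3 = -167/3 ≈ -55.667)
z(L, s) = 5 + L (z(L, s) = 3 - (L + 2)*(-5)/5 = 3 - (2 + L)*(-5)/5 = 3 - (-10 - 5*L)/5 = 3 + (2 + L) = 5 + L)
O(n, c) = 37/12 - 56/c (O(n, c) = -74*(-1/24) - 56/c = 37/12 - 56/c)
-38111 - O(y, z(13, F(6, 5))) = -38111 - (37/12 - 56/(5 + 13)) = -38111 - (37/12 - 56/18) = -38111 - (37/12 - 56*1/18) = -38111 - (37/12 - 28/9) = -38111 - 1*(-1/36) = -38111 + 1/36 = -1371995/36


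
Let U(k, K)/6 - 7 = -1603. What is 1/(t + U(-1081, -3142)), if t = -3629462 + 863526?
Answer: -1/2775512 ≈ -3.6029e-7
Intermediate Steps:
U(k, K) = -9576 (U(k, K) = 42 + 6*(-1603) = 42 - 9618 = -9576)
t = -2765936
1/(t + U(-1081, -3142)) = 1/(-2765936 - 9576) = 1/(-2775512) = -1/2775512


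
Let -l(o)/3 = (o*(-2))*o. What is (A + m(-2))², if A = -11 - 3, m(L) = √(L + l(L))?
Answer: (14 - √22)² ≈ 86.668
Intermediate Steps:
l(o) = 6*o² (l(o) = -3*o*(-2)*o = -3*(-2*o)*o = -(-6)*o² = 6*o²)
m(L) = √(L + 6*L²)
A = -14
(A + m(-2))² = (-14 + √(-2*(1 + 6*(-2))))² = (-14 + √(-2*(1 - 12)))² = (-14 + √(-2*(-11)))² = (-14 + √22)²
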